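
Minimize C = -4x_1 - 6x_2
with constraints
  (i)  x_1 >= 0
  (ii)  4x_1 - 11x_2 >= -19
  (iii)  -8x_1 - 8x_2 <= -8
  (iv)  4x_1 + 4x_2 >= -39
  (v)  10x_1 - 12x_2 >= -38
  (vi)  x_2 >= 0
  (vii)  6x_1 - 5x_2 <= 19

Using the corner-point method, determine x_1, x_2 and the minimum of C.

x_1 = 152/23, x_2 = 95/23, minimum C = -1178/23

Corner points and C = -4x_1 - 6x_2:
  (0, 19/11) → C = -114/11
  (0, 1) → C = -6
  (152/23, 95/23) → C = -1178/23
  (1, 0) → C = -4
  (19/6, 0) → C = -38/3

At the optimal vertex, 4x_1 - 11x_2 = -19 and 6x_1 - 5x_2 = 19.
Solving simultaneously gives x_1 = 152/23, x_2 = 95/23.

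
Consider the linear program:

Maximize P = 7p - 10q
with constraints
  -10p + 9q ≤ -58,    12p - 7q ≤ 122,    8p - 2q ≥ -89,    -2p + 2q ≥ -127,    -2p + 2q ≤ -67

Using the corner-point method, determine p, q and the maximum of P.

p = -867/32, q = -511/8, maximum P = 14371/32

Feasible corners and P = 7p - 10q:
  (-867/32, -511/8) → P = 14371/32
  (-45/2, -56) → P = 805/2
  (-26, -119/2) → P = 413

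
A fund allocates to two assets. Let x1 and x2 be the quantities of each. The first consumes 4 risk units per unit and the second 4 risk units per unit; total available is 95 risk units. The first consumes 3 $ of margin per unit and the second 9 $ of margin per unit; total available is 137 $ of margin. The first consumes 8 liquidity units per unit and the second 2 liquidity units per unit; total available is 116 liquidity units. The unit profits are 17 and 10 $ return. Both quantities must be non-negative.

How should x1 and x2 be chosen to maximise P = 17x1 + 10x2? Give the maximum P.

Vertices and P = 17x1 + 10x2:
  (0, 0) → P = 0
  (0, 137/9) → P = 1370/9
  (29/2, 0) → P = 493/2
  (35/3, 34/3) → P = 935/3

The binding constraints are 3x1 + 9x2 = 137 and 8x1 + 2x2 = 116.
Solving simultaneously gives x1 = 35/3, x2 = 34/3.

x1 = 35/3, x2 = 34/3, maximum P = 935/3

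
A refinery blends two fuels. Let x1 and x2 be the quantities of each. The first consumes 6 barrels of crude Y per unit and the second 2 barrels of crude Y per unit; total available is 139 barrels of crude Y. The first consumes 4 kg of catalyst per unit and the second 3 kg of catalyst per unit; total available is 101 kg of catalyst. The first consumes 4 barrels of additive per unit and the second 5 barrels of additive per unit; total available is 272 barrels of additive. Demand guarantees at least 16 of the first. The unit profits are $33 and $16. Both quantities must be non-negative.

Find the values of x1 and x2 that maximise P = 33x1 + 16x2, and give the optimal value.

x1 = 43/2, x2 = 5, maximum P = 1579/2

Vertices and P = 33x1 + 16x2:
  (139/6, 0) → P = 1529/2
  (16, 0) → P = 528
  (43/2, 5) → P = 1579/2
  (16, 37/3) → P = 2176/3

The optimum lies where 6x1 + 2x2 = 139 and 4x1 + 3x2 = 101.
Solving simultaneously gives x1 = 43/2, x2 = 5.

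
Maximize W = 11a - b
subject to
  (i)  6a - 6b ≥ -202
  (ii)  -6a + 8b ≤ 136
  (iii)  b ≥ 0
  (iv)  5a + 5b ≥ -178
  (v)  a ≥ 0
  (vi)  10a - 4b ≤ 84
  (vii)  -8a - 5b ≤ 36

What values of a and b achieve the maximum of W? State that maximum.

a = 152/7, b = 233/7, maximum W = 1439/7

Extreme points and W = 11a - b:
  (0, 17) → W = -17
  (152/7, 233/7) → W = 1439/7
  (0, 0) → W = 0
  (42/5, 0) → W = 462/5

The optimum lies where -6a + 8b = 136 and 10a - 4b = 84.
Solving simultaneously gives a = 152/7, b = 233/7.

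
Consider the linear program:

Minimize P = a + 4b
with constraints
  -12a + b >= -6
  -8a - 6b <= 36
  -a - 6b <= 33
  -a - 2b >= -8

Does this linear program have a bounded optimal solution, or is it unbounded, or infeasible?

Vertices and P = a + 4b:
  (3/73, -402/73) → P = -1605/73
  (4/5, 18/5) → P = 76/5
  (-3/7, -38/7) → P = -155/7
  (-12, 10) → P = 28
The feasible region has finitely many vertices and no improving ray; the minimum is -155/7 at (-3/7, -38/7).

bounded optimum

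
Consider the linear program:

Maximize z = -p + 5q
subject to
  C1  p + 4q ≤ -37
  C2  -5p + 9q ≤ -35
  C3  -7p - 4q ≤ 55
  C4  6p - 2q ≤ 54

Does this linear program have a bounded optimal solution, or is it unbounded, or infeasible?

Corner points and z = -p + 5q:
  (-3, -17/2) → z = -79/2
  (71/13, -138/13) → z = -761/13
  (53/19, -354/19) → z = -1823/19
The feasible region has finitely many vertices and no improving ray; the maximum is -79/2 at (-3, -17/2).

bounded optimum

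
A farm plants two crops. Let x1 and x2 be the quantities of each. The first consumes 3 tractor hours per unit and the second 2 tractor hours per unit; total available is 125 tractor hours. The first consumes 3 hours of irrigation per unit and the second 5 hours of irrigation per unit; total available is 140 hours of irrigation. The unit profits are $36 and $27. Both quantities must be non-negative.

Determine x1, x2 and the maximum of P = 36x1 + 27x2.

Corner points and P = 36x1 + 27x2:
  (0, 0) → P = 0
  (0, 28) → P = 756
  (125/3, 0) → P = 1500
  (115/3, 5) → P = 1515

The binding constraints are 3x1 + 2x2 = 125 and 3x1 + 5x2 = 140.
Solving simultaneously gives x1 = 115/3, x2 = 5.

x1 = 115/3, x2 = 5, maximum P = 1515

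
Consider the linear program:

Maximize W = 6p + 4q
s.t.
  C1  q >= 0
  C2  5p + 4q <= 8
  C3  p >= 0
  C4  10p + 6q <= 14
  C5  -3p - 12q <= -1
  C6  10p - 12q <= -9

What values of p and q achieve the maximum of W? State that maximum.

p = 3/5, q = 5/4, maximum W = 43/5

The optimum lies where 5p + 4q = 8 and 10p - 12q = -9.
Solving simultaneously gives p = 3/5, q = 5/4.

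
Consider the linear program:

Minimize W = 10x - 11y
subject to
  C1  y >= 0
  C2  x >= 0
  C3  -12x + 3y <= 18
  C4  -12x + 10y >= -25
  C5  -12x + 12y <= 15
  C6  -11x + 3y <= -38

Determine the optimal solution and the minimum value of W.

Corner points and W = 10x - 11y:
  (75/4, 20) → W = -65/2
  (305/74, 181/74) → W = 1059/74
  (167/32, 207/32) → W = -607/32

The binding constraints are -12x + 10y = -25 and -12x + 12y = 15.
Solving simultaneously gives x = 75/4, y = 20.

x = 75/4, y = 20, minimum W = -65/2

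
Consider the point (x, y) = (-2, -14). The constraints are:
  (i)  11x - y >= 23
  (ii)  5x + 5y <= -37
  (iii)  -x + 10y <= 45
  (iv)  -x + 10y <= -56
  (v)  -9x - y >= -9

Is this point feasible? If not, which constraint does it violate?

Constraint (i): 11x - y = -8, which is not ≥ 23. All other constraints are satisfied.

not feasible — violates (i)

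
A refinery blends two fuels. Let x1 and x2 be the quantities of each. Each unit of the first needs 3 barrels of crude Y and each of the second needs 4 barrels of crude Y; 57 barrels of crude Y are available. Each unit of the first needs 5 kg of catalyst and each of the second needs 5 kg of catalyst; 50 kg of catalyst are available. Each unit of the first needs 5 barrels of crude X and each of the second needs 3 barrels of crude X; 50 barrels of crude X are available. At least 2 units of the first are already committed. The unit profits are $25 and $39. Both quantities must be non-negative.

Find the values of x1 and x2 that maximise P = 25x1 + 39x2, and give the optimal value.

x1 = 2, x2 = 8, maximum P = 362

Corner points and P = 25x1 + 39x2:
  (10, 0) → P = 250
  (2, 0) → P = 50
  (2, 8) → P = 362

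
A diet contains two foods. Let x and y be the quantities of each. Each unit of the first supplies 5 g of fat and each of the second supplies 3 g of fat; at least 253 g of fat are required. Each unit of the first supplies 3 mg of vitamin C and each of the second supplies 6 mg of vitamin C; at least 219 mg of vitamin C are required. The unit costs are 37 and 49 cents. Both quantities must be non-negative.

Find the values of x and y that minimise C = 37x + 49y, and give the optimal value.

Vertices and C = 37x + 49y:
  (0, 253/3) → C = 12397/3
  (73, 0) → C = 2701
  (41, 16) → C = 2301
The feasible region is unbounded (it extends along (0, 1), (1, 0)), but C strictly increases along every unbounded feasible direction, so there is no improving ray and the minimum is attained at a vertex.

The binding constraints are 5x + 3y = 253 and 3x + 6y = 219.
Solving simultaneously gives x = 41, y = 16.

x = 41, y = 16, minimum C = 2301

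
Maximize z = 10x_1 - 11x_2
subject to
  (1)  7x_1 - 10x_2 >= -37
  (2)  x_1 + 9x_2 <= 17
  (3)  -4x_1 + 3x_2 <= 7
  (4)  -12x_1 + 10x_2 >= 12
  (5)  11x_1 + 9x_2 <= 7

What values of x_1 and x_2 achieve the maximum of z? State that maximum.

Extreme points and z = 10x_1 - 11x_2:
  (-17/2, -9) → z = 14
  (-14/23, 35/23) → z = -525/23
  (-19/109, 108/109) → z = -1378/109

The binding constraints are -4x_1 + 3x_2 = 7 and -12x_1 + 10x_2 = 12.
Solving simultaneously gives x_1 = -17/2, x_2 = -9.

x_1 = -17/2, x_2 = -9, maximum z = 14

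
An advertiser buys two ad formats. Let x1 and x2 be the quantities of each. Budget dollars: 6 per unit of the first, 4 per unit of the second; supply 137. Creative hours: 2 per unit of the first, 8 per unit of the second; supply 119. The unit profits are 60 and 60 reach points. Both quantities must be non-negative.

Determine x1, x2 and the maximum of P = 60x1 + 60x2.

The binding constraints are 6x1 + 4x2 = 137 and 2x1 + 8x2 = 119.
Solving simultaneously gives x1 = 31/2, x2 = 11.

x1 = 31/2, x2 = 11, maximum P = 1590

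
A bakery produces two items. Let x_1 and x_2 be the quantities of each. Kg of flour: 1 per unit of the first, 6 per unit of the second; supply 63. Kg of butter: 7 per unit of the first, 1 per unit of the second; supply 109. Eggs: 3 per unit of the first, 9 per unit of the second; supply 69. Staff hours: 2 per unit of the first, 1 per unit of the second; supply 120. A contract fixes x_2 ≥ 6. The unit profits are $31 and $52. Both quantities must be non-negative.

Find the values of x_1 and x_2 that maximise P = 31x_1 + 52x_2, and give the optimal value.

x_1 = 5, x_2 = 6, maximum P = 467

Vertices and P = 31x_1 + 52x_2:
  (0, 23/3) → P = 1196/3
  (0, 6) → P = 312
  (5, 6) → P = 467

The binding constraints are 3x_1 + 9x_2 = 69 and x_2 = 6.
Solving simultaneously gives x_1 = 5, x_2 = 6.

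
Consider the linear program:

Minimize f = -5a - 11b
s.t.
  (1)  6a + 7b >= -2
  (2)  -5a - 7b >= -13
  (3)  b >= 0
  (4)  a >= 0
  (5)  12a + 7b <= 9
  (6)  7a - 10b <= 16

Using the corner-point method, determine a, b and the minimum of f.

Feasible corners and f = -5a - 11b:
  (0, 0) → f = 0
  (3/4, 0) → f = -15/4
  (0, 9/7) → f = -99/7

a = 0, b = 9/7, minimum f = -99/7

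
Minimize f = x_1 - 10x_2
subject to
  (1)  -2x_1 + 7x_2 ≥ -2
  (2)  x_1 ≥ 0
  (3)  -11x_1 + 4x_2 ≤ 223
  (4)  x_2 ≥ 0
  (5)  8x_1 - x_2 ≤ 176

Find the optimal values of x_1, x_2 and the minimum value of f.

Extreme points and f = x_1 - 10x_2:
  (1, 0) → f = 1
  (205/9, 56/9) → f = -355/9
  (0, 223/4) → f = -1115/2
  (0, 0) → f = 0
  (309/7, 1240/7) → f = -12091/7

At the optimal vertex, -11x_1 + 4x_2 = 223 and 8x_1 - x_2 = 176.
Solving simultaneously gives x_1 = 309/7, x_2 = 1240/7.

x_1 = 309/7, x_2 = 1240/7, minimum f = -12091/7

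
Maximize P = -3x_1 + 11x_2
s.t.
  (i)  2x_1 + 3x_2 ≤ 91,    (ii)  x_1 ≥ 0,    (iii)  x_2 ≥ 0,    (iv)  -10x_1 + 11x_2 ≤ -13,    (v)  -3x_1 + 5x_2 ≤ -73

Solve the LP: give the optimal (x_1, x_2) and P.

Feasible corners and P = -3x_1 + 11x_2:
  (91/2, 0) → P = -273/2
  (674/19, 127/19) → P = -625/19
  (73/3, 0) → P = -73

The optimum lies where 2x_1 + 3x_2 = 91 and -3x_1 + 5x_2 = -73.
Solving simultaneously gives x_1 = 674/19, x_2 = 127/19.

x_1 = 674/19, x_2 = 127/19, maximum P = -625/19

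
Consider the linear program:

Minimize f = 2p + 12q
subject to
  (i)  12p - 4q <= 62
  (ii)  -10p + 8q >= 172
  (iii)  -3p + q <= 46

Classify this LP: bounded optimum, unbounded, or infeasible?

Corner points and f = 2p + 12q:
  (148/7, 671/14) → f = 4322/7
  (-14, 4) → f = 20
The feasible region has finitely many vertices and no improving ray; the minimum is 20 at (-14, 4).

bounded optimum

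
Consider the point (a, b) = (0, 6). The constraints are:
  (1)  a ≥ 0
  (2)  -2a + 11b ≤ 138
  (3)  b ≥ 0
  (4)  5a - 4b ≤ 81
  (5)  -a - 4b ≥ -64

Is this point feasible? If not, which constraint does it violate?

(1): 0 ≥ 0 ✓
(2): 66 ≤ 138 ✓
(3): 6 ≥ 0 ✓
(4): -24 ≤ 81 ✓
(5): -24 ≥ -64 ✓

feasible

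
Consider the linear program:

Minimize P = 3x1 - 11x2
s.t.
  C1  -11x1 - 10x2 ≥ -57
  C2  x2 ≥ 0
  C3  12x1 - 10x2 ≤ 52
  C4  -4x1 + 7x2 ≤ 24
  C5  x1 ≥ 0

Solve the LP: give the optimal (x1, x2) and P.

Corner points and P = 3x1 - 11x2:
  (109/23, 56/115) → P = 1019/115
  (53/39, 164/39) → P = -1645/39
  (13/3, 0) → P = 13
  (0, 0) → P = 0
  (0, 24/7) → P = -264/7

The optimum lies where -11x1 - 10x2 = -57 and -4x1 + 7x2 = 24.
Solving simultaneously gives x1 = 53/39, x2 = 164/39.

x1 = 53/39, x2 = 164/39, minimum P = -1645/39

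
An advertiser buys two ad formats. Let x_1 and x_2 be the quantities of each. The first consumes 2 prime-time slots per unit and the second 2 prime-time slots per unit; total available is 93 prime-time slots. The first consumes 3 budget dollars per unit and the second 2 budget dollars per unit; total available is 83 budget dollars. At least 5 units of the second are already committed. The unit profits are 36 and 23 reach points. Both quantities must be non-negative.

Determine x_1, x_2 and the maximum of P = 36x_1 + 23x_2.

x_1 = 73/3, x_2 = 5, maximum P = 991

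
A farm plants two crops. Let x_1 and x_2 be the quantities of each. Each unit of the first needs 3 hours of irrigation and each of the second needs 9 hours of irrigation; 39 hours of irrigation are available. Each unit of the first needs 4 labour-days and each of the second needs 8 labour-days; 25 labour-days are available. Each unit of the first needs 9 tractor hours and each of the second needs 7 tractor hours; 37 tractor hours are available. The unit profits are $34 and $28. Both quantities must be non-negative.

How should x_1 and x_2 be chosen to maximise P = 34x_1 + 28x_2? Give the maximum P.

x_1 = 11/4, x_2 = 7/4, maximum P = 285/2

Corner points and P = 34x_1 + 28x_2:
  (0, 0) → P = 0
  (0, 25/8) → P = 175/2
  (37/9, 0) → P = 1258/9
  (11/4, 7/4) → P = 285/2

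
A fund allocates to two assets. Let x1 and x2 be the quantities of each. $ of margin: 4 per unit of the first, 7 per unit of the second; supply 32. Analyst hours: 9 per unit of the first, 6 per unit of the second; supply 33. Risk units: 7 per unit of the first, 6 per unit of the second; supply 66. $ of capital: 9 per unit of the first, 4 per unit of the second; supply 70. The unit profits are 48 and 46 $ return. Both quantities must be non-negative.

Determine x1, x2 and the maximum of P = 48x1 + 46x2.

Vertices and P = 48x1 + 46x2:
  (0, 0) → P = 0
  (0, 32/7) → P = 1472/7
  (11/3, 0) → P = 176
  (1, 4) → P = 232

At the optimal vertex, 4x1 + 7x2 = 32 and 9x1 + 6x2 = 33.
Solving simultaneously gives x1 = 1, x2 = 4.

x1 = 1, x2 = 4, maximum P = 232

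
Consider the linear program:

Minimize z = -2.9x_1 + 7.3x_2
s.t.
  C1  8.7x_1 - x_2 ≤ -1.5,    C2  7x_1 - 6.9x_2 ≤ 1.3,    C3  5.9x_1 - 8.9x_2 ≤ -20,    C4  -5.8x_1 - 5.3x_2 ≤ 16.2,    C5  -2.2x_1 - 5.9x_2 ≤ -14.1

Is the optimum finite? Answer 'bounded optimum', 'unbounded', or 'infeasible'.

Extreme points and z = -2.9x_1 + 7.3x_2:
  (525/5353, 12597/5353) → z = 452178/26765
  (-5677/752, 1957/376) → z = 90071/1504
The feasible region has finitely many vertices and no improving ray; the minimum is 452178/26765 at (525/5353, 12597/5353).

bounded optimum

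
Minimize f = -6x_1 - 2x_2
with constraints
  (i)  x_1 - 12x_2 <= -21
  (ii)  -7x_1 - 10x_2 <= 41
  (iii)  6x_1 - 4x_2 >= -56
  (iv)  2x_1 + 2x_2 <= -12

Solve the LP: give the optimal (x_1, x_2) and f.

x_1 = -93/13, x_2 = 15/13, minimum f = 528/13

The binding constraints are x_1 - 12x_2 = -21 and 2x_1 + 2x_2 = -12.
Solving simultaneously gives x_1 = -93/13, x_2 = 15/13.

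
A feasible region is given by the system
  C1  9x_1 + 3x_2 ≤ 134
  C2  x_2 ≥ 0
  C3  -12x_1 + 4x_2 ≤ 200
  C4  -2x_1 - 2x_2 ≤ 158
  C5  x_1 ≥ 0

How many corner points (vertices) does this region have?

Of the 10 pairwise boundary intersections, those satisfying every inequality are:
  (134/9, 0)
  (0, 134/3)
  (0, 0)

3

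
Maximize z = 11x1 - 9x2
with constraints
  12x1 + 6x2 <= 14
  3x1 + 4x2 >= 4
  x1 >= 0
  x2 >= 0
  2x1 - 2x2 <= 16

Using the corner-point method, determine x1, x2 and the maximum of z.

The binding constraints are 12x1 + 6x2 = 14 and 3x1 + 4x2 = 4.
Solving simultaneously gives x1 = 16/15, x2 = 1/5.

x1 = 16/15, x2 = 1/5, maximum z = 149/15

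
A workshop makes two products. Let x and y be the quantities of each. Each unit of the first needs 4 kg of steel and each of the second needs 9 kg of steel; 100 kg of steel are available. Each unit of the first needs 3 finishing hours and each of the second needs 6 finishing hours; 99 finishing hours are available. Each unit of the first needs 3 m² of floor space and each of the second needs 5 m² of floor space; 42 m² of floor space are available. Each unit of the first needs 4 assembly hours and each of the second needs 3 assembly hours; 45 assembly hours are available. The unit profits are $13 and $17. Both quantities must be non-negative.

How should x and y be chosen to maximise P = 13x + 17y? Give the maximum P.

The optimum lies where 3x + 5y = 42 and 4x + 3y = 45.
Solving simultaneously gives x = 9, y = 3.

x = 9, y = 3, maximum P = 168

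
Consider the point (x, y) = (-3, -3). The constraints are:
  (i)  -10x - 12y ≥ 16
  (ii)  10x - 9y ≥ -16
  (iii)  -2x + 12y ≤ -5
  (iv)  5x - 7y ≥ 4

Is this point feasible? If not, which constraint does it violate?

feasible

(i): 66 ≥ 16 ✓
(ii): -3 ≥ -16 ✓
(iii): -30 ≤ -5 ✓
(iv): 6 ≥ 4 ✓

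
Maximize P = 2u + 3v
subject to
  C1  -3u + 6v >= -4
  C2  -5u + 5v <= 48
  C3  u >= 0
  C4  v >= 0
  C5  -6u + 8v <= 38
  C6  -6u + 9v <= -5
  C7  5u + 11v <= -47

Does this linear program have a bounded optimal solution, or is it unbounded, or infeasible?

infeasible

The boundaries -3u + 6v = -4 and v = 0 meet at (4/3, 0), but that point violates 5u + 11v ≤ -47. Every candidate vertex is excluded by some other constraint, so the feasible region is empty.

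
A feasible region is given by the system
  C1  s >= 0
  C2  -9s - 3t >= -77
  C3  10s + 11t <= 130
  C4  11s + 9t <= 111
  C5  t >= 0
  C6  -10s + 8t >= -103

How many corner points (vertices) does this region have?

5

Intersecting each pair of boundary lines and keeping only the points that satisfy every inequality leaves:
  (0, 130/11)
  (0, 0)
  (15/2, 19/6)
  (77/9, 0)
  (51/31, 320/31)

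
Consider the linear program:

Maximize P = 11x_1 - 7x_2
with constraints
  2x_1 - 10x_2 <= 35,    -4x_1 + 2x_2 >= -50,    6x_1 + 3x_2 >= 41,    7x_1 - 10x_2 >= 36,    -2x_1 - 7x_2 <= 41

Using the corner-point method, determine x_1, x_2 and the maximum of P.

x_1 = 215/18, x_2 = -10/9, maximum P = 835/6

Vertices and P = 11x_1 - 7x_2:
  (215/18, -10/9) → P = 835/6
  (515/66, -64/33) → P = 2187/22
  (214/13, 103/13) → P = 1633/13
  (518/81, 71/81) → P = 5201/81

The binding constraints are 2x_1 - 10x_2 = 35 and -4x_1 + 2x_2 = -50.
Solving simultaneously gives x_1 = 215/18, x_2 = -10/9.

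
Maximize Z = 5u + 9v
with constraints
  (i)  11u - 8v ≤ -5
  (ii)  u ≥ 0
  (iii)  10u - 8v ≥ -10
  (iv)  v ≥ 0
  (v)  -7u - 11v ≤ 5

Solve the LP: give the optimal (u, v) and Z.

u = 5, v = 15/2, maximum Z = 185/2

Feasible corners and Z = 5u + 9v:
  (0, 5/8) → Z = 45/8
  (5, 15/2) → Z = 185/2
  (0, 5/4) → Z = 45/4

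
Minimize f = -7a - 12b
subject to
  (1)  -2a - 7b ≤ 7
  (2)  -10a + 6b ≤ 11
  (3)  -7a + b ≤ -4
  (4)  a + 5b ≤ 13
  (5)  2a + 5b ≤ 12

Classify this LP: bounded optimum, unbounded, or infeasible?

bounded optimum

Extreme points and f = -7a - 12b:
  (7/17, -19/17) → f = 179/17
  (119/4, -19/2) → f = -377/4
  (32/37, 76/37) → f = -1136/37
The feasible region has finitely many vertices and no improving ray; the minimum is -377/4 at (119/4, -19/2).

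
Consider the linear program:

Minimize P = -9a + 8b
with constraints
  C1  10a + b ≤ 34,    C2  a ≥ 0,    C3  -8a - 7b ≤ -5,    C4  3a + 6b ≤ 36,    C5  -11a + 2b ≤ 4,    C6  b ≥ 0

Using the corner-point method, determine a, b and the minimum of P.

a = 17/5, b = 0, minimum P = -153/5

Feasible corners and P = -9a + 8b:
  (56/19, 86/19) → P = 184/19
  (17/5, 0) → P = -153/5
  (0, 5/7) → P = 40/7
  (0, 2) → P = 16
  (5/8, 0) → P = -45/8
  (2/3, 17/3) → P = 118/3

The binding constraints are 10a + b = 34 and b = 0.
Solving simultaneously gives a = 17/5, b = 0.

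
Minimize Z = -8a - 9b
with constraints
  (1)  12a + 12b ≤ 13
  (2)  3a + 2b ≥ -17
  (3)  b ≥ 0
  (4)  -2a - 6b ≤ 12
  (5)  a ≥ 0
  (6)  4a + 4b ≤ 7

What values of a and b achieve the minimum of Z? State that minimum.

Corner points and Z = -8a - 9b:
  (13/12, 0) → Z = -26/3
  (0, 13/12) → Z = -39/4
  (0, 0) → Z = 0

At the optimal vertex, 12a + 12b = 13 and a = 0.
Solving simultaneously gives a = 0, b = 13/12.

a = 0, b = 13/12, minimum Z = -39/4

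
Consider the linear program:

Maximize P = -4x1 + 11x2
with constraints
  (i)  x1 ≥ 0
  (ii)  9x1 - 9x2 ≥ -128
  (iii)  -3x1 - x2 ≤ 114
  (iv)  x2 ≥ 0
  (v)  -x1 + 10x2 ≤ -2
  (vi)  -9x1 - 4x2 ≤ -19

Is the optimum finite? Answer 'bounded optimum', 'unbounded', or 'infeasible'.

bounded optimum

Feasible corners and P = -4x1 + 11x2:
  (19/9, 0) → P = -76/9
  (99/47, 1/94) → P = -781/94
The feasible region has finitely many vertices and no improving ray; the maximum is -781/94 at (99/47, 1/94).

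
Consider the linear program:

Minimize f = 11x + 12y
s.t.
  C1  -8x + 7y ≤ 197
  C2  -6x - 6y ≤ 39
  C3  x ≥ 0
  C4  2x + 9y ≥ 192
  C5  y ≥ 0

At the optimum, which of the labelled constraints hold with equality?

Extreme points and f = 11x + 12y:
  (0, 197/7) → f = 2364/7
  (0, 64/3) → f = 256
  (96, 0) → f = 1056
The feasible region is unbounded (it extends along (7, 8), (1, 0)), but f strictly increases along every unbounded feasible direction, so there is no improving ray and the minimum is attained at a vertex.

The minimum is at (0, 64/3). Substituting into each constraint, equality holds for C3 and C4; the remaining constraints have slack.

C3 and C4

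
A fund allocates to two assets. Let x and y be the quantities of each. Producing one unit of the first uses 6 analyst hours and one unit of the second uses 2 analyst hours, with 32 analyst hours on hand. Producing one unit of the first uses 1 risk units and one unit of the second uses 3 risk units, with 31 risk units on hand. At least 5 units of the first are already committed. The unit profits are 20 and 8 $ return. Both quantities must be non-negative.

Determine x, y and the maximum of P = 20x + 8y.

x = 5, y = 1, maximum P = 108

Extreme points and P = 20x + 8y:
  (16/3, 0) → P = 320/3
  (5, 0) → P = 100
  (5, 1) → P = 108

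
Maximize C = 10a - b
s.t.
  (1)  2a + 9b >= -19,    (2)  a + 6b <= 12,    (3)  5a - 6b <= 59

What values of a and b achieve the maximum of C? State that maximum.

a = 71/6, b = 1/36, maximum C = 4259/36

Corner points and C = 10a - b:
  (-74, 43/3) → C = -2263/3
  (139/19, -71/19) → C = 1461/19
  (71/6, 1/36) → C = 4259/36

At the optimal vertex, a + 6b = 12 and 5a - 6b = 59.
Solving simultaneously gives a = 71/6, b = 1/36.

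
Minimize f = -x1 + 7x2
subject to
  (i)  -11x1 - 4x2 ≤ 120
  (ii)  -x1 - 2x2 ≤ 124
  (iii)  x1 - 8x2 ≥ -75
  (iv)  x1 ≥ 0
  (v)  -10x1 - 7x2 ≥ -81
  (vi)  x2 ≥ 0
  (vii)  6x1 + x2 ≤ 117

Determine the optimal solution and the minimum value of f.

x1 = 81/10, x2 = 0, minimum f = -81/10

The optimum lies where -10x1 - 7x2 = -81 and x2 = 0.
Solving simultaneously gives x1 = 81/10, x2 = 0.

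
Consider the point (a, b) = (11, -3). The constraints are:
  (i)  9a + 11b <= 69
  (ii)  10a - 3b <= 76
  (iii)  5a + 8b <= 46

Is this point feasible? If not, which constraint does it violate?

not feasible — violates (ii)

Constraint (ii): 10a - 3b = 119, which is not ≤ 76. All other constraints are satisfied.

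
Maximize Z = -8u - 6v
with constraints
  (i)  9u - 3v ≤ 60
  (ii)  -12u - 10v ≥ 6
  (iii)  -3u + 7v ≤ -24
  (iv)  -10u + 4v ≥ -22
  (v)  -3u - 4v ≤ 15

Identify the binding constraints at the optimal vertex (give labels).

Vertices and Z = -8u - 6v:
  (1, -3) → Z = 10
  (-3/11, -39/11) → Z = 258/11
  (7/13, -54/13) → Z = 268/13

The maximum is at (-3/11, -39/11). Substituting into each constraint, equality holds for (iii) and (v); the remaining constraints have slack.

(iii) and (v)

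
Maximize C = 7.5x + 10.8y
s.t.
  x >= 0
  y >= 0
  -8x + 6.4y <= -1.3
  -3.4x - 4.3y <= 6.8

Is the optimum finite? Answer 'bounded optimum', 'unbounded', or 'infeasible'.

From the feasible point (0.1625, 0), moving in the direction (6.4, 8) keeps every constraint satisfied while C increases without bound.

unbounded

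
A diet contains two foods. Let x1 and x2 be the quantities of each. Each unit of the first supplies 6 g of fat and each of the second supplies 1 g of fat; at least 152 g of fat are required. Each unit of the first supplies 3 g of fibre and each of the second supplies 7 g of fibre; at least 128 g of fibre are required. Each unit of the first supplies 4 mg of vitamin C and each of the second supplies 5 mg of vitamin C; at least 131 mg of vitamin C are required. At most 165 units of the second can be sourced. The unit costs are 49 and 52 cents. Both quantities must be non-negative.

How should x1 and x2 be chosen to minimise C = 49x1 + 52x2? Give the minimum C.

Feasible corners and C = 49x1 + 52x2:
  (0, 152) → C = 7904
  (0, 165) → C = 8580
  (128/3, 0) → C = 6272/3
  (24, 8) → C = 1592
The feasible region is unbounded (it extends along (1, 0)), but C strictly increases along every unbounded feasible direction, so there is no improving ray and the minimum is attained at a vertex.

x1 = 24, x2 = 8, minimum C = 1592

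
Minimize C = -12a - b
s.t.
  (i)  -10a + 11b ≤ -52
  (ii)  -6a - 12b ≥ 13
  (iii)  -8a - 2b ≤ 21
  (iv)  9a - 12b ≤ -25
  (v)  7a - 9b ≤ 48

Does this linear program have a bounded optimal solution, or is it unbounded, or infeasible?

The boundaries -10a + 11b = -52 and -6a - 12b = 13 meet at (481/186, -221/93), but that point violates 9a - 12b ≤ -25. Every candidate vertex is excluded by some other constraint, so the feasible region is empty.

infeasible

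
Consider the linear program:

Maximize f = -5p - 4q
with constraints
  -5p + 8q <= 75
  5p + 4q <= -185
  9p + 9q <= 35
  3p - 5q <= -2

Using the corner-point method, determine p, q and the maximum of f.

Extreme points and f = -5p - 4q:
  (-89/3, -55/6) → f = 185
  (-359, -215) → f = 2655
  (-933/37, -545/37) → f = 185

p = -359, q = -215, maximum f = 2655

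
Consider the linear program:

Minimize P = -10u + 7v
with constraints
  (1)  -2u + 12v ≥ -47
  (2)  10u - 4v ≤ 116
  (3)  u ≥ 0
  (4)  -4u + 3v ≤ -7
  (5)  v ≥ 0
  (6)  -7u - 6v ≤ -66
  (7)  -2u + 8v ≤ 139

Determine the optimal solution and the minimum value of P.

u = 58/5, v = 0, minimum P = -116

At the optimal vertex, 10u - 4v = 116 and v = 0.
Solving simultaneously gives u = 58/5, v = 0.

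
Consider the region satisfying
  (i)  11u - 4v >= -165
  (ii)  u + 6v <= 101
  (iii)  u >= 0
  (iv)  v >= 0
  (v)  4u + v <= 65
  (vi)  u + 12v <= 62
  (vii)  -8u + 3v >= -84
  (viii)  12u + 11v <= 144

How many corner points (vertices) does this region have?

Pairwise boundary intersections that survive every other constraint:
  (0, 0)
  (0, 31/6)
  (21/2, 0)
  (1046/133, 600/133)
  (339/31, 36/31)

5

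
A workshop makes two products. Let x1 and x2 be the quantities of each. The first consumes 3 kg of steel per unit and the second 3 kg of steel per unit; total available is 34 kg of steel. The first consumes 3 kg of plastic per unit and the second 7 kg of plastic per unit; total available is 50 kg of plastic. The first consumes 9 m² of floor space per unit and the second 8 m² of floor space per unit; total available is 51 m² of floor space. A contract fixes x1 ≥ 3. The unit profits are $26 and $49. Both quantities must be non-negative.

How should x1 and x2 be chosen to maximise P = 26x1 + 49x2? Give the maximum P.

Extreme points and P = 26x1 + 49x2:
  (17/3, 0) → P = 442/3
  (3, 0) → P = 78
  (3, 3) → P = 225

x1 = 3, x2 = 3, maximum P = 225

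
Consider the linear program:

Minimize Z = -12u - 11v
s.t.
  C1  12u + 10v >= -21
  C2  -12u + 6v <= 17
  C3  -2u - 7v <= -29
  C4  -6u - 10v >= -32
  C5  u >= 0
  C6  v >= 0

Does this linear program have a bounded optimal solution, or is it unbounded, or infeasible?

infeasible

The boundaries -12u + 6v = 17 and -2u - 7v = -29 meet at (55/96, 191/48), but that point violates -6u - 10v ≥ -32. Every candidate vertex is excluded by some other constraint, so the feasible region is empty.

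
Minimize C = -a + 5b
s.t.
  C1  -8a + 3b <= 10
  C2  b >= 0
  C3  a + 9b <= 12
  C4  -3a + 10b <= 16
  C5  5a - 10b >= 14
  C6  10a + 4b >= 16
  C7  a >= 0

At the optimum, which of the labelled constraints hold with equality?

C2 and C3

Vertices and C = -a + 5b:
  (12, 0) → C = -12
  (14/5, 0) → C = -14/5
  (246/55, 46/55) → C = -16/55

The minimum is at (12, 0). Substituting into each constraint, equality holds for C2 and C3; the remaining constraints have slack.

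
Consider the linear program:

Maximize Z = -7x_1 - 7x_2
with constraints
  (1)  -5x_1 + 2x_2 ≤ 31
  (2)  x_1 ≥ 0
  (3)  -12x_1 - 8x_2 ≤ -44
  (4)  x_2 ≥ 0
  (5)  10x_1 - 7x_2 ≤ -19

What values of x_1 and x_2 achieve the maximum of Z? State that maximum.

Vertices and Z = -7x_1 - 7x_2:
  (0, 31/2) → Z = -217/2
  (0, 11/2) → Z = -77/2
  (39/41, 167/41) → Z = -1442/41
The feasible region is unbounded (it extends along (7, 10), (2, 5)), but Z strictly decreases along every unbounded feasible direction, so there is no improving ray and the maximum is attained at a vertex.

At the optimal vertex, -12x_1 - 8x_2 = -44 and 10x_1 - 7x_2 = -19.
Solving simultaneously gives x_1 = 39/41, x_2 = 167/41.

x_1 = 39/41, x_2 = 167/41, maximum Z = -1442/41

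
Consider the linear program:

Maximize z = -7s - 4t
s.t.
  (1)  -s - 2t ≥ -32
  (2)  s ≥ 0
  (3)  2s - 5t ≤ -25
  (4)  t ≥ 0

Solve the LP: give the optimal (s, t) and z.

Corner points and z = -7s - 4t:
  (0, 16) → z = -64
  (110/9, 89/9) → z = -1126/9
  (0, 5) → z = -20

The binding constraints are s = 0 and 2s - 5t = -25.
Solving simultaneously gives s = 0, t = 5.

s = 0, t = 5, maximum z = -20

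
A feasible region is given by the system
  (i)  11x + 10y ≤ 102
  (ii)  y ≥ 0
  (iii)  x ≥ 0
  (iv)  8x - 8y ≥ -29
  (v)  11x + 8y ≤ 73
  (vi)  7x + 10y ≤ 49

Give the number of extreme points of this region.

Of the 15 pairwise boundary intersections, those satisfying every inequality are:
  (0, 0)
  (73/11, 0)
  (0, 29/8)
  (3/4, 35/8)
  (169/27, 14/27)

5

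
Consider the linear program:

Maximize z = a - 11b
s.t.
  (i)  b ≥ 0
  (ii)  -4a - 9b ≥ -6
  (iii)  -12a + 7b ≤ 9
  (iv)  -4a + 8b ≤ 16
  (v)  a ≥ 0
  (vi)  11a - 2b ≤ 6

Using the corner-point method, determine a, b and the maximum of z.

Extreme points and z = a - 11b:
  (0, 0) → z = 0
  (6/11, 0) → z = 6/11
  (0, 2/3) → z = -22/3
  (66/107, 42/107) → z = -396/107

a = 6/11, b = 0, maximum z = 6/11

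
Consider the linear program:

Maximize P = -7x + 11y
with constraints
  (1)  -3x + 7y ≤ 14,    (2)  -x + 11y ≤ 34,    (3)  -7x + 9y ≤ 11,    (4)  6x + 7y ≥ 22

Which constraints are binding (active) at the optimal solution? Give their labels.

Vertices and P = -7x + 11y:
  (42/13, 44/13) → P = 190/13
  (49/22, 65/22) → P = 186/11
  (121/103, 220/103) → P = 1573/103
The feasible region is unbounded (it extends along (11, 1), (7, -6)), but P strictly decreases along every unbounded feasible direction, so there is no improving ray and the maximum is attained at a vertex.

The maximum is at (49/22, 65/22). Substituting into each constraint, equality holds for (1) and (3); the remaining constraints have slack.

(1) and (3)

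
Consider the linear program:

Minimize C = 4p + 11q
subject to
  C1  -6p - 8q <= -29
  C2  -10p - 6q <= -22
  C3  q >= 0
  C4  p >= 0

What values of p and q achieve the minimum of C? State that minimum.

Extreme points and C = 4p + 11q:
  (1/22, 79/22) → C = 873/22
  (29/6, 0) → C = 58/3
  (0, 11/3) → C = 121/3
The feasible region is unbounded (it extends along (0, 1), (1, 0)), but C strictly increases along every unbounded feasible direction, so there is no improving ray and the minimum is attained at a vertex.

p = 29/6, q = 0, minimum C = 58/3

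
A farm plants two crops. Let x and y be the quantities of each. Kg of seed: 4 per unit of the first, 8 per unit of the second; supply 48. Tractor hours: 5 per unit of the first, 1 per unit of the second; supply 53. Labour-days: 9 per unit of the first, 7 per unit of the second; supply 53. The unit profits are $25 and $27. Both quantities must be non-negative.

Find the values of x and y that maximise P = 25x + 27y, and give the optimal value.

x = 2, y = 5, maximum P = 185

Extreme points and P = 25x + 27y:
  (0, 0) → P = 0
  (0, 6) → P = 162
  (53/9, 0) → P = 1325/9
  (2, 5) → P = 185

The binding constraints are 4x + 8y = 48 and 9x + 7y = 53.
Solving simultaneously gives x = 2, y = 5.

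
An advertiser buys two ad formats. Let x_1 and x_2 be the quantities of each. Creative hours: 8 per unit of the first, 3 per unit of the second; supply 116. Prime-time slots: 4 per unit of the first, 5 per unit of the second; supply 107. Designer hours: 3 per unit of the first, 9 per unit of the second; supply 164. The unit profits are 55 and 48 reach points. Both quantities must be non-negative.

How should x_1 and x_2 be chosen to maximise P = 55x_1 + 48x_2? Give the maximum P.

x_1 = 37/4, x_2 = 14, maximum P = 4723/4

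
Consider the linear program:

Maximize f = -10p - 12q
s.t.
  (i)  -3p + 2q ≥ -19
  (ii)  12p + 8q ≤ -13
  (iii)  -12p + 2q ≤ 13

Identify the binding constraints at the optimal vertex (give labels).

Extreme points and f = -10p - 12q:
  (21/8, -89/16) → f = 81/2
  (-32/9, -89/6) → f = 1922/9
  (-13/12, 0) → f = 65/6

The maximum is at (-32/9, -89/6). Substituting into each constraint, equality holds for (i) and (iii); the remaining constraints have slack.

(i) and (iii)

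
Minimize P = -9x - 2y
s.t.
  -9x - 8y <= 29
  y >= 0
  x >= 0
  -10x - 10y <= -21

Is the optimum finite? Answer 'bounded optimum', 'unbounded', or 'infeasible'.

From the feasible point (21/10, 0), moving in the direction (0, 1) keeps every constraint satisfied while P decreases without bound.

unbounded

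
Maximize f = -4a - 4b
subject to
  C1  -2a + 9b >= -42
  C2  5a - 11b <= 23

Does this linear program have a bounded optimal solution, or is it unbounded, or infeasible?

unbounded

From the feasible point (-255/23, -164/23), moving in the direction (-9, -2) keeps every constraint satisfied while f increases without bound.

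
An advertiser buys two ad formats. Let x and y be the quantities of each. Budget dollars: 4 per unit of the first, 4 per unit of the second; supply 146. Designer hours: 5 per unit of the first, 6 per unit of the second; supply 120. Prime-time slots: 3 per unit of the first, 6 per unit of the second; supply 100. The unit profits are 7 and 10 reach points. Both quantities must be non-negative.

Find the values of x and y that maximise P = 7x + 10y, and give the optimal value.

x = 10, y = 35/3, maximum P = 560/3

Extreme points and P = 7x + 10y:
  (0, 0) → P = 0
  (0, 50/3) → P = 500/3
  (24, 0) → P = 168
  (10, 35/3) → P = 560/3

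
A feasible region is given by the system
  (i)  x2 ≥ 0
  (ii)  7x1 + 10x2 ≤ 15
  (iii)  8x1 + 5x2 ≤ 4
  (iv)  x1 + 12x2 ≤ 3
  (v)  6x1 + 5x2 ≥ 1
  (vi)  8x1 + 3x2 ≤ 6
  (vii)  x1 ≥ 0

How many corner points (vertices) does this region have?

Intersecting each pair of boundary lines and keeping only the points that satisfy every inequality leaves:
  (1/2, 0)
  (1/6, 0)
  (33/91, 20/91)
  (0, 1/4)
  (0, 1/5)

5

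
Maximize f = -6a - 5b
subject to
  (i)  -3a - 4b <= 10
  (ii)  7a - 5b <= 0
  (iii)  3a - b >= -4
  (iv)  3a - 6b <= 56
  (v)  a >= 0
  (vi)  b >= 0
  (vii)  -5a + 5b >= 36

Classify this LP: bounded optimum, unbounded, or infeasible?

bounded optimum

Extreme points and f = -6a - 5b:
  (18, 126/5) → f = -234
  (8/5, 44/5) → f = -268/5
The feasible region has finitely many vertices and no improving ray; the maximum is -268/5 at (8/5, 44/5).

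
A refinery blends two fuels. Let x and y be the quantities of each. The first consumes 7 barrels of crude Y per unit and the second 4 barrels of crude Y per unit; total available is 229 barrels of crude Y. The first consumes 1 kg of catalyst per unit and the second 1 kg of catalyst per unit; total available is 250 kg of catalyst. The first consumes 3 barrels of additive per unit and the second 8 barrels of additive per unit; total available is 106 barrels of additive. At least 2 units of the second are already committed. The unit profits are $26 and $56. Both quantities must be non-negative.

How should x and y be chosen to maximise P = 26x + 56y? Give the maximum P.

Feasible corners and P = 26x + 56y:
  (0, 53/4) → P = 742
  (0, 2) → P = 112
  (30, 2) → P = 892

The optimum lies where 3x + 8y = 106 and y = 2.
Solving simultaneously gives x = 30, y = 2.

x = 30, y = 2, maximum P = 892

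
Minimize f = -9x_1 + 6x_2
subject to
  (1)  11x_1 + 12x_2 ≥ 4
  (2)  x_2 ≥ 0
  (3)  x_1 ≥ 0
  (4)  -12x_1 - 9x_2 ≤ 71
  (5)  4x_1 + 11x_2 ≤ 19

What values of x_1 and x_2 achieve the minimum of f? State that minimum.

Corner points and f = -9x_1 + 6x_2:
  (4/11, 0) → f = -36/11
  (0, 1/3) → f = 2
  (19/4, 0) → f = -171/4
  (0, 19/11) → f = 114/11

At the optimal vertex, x_2 = 0 and 4x_1 + 11x_2 = 19.
Solving simultaneously gives x_1 = 19/4, x_2 = 0.

x_1 = 19/4, x_2 = 0, minimum f = -171/4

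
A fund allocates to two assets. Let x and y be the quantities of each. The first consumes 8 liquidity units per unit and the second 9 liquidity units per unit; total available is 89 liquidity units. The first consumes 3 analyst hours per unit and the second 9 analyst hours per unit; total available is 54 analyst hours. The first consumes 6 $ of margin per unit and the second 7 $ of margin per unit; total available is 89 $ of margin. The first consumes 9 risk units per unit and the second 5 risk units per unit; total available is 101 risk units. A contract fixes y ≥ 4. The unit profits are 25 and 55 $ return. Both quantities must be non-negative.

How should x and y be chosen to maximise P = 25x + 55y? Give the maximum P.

x = 6, y = 4, maximum P = 370

Extreme points and P = 25x + 55y:
  (0, 6) → P = 330
  (0, 4) → P = 220
  (6, 4) → P = 370

The binding constraints are 3x + 9y = 54 and y = 4.
Solving simultaneously gives x = 6, y = 4.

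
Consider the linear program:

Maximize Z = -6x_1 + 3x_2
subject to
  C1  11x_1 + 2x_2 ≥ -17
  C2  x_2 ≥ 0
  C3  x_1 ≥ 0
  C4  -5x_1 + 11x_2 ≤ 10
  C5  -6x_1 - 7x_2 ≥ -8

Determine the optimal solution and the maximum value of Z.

x_1 = 0, x_2 = 10/11, maximum Z = 30/11

Vertices and Z = -6x_1 + 3x_2:
  (0, 0) → Z = 0
  (4/3, 0) → Z = -8
  (0, 10/11) → Z = 30/11
  (18/101, 100/101) → Z = 192/101

The binding constraints are x_1 = 0 and -5x_1 + 11x_2 = 10.
Solving simultaneously gives x_1 = 0, x_2 = 10/11.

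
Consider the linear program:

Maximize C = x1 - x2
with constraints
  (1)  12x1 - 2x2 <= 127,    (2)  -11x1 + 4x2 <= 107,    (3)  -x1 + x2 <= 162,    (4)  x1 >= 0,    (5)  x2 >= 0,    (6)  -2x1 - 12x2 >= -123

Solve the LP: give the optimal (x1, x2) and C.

Feasible corners and C = x1 - x2:
  (127/12, 0) → C = 127/12
  (885/74, 611/74) → C = 137/37
  (0, 0) → C = 0
  (0, 41/4) → C = -41/4

The optimum lies where 12x1 - 2x2 = 127 and x2 = 0.
Solving simultaneously gives x1 = 127/12, x2 = 0.

x1 = 127/12, x2 = 0, maximum C = 127/12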